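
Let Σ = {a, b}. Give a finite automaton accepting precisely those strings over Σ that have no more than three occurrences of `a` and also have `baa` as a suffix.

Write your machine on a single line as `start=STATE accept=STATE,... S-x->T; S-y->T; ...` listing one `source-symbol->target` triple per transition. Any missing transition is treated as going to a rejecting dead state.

start=q0; accept=q9,q13; q0-a->q1; q0-b->q2; q1-a->q3; q1-b->q4; q2-a->q5; q2-b->q2; q3-a->q6; q3-b->q7; q4-a->q8; q4-b->q4; q5-a->q9; q5-b->q4; q6-a->q10; q6-b->q11; q7-a->q12; q7-b->q7; q8-a->q13; q8-b->q7; q9-a->q6; q9-b->q7; q10-a->q10; q10-b->q14; q11-a->q15; q11-b->q11; q12-a->q16; q12-b->q11; q13-a->q10; q13-b->q11; q14-a->q15; q14-b->q14; q15-a->q16; q15-b->q14; q16-a->q10; q16-b->q14

Handle the two conditions separately and then intersect. The first has 5 states tracking the count of `a`s, saturating at 4; the second has 4 states tracking how much of the suffix `baa` has currently been matched. A product state is a pair (one from each), accepting exactly when both do.
17 states suffice.
          a    b  
>  q0     q1   q2 
   q1     q3   q4 
   q2     q5   q2 
   q3     q6   q7 
   q4     q8   q4 
   q5     q9   q4 
   q6    q10  q11 
   q7    q12   q7 
   q8    q13   q7 
 * q9     q6   q7 
   q10   q10  q14 
   q11   q15  q11 
   q12   q16  q11 
 * q13   q10  q11 
   q14   q15  q14 
   q15   q16  q14 
   q16   q10  q14 
(> = start, * = accepting)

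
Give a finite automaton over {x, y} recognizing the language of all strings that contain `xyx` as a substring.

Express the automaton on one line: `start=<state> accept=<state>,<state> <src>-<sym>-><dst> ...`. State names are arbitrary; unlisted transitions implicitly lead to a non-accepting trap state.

start=A accept=D A-x->B A-y->A B-x->B B-y->C C-x->D C-y->A D-x->D D-y->D

States A..C record the length of the longest prefix of `xyx` that matches the current input suffix. Reaching D means `xyx` has been seen, and we stay there forever. Accept from D.
A 4-state machine:
       x  y 
>  A   B  A 
   B   B  C 
   C   D  A 
 * D   D  D 
(> = start, * = accepting)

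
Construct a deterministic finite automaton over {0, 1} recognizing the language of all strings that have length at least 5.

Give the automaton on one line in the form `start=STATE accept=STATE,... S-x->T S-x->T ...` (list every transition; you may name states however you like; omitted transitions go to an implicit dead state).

Count input length up to 6: every symbol moves from q0 toward q6, which means 'more than 5' and absorbs. Accept from {q5, q6}.
        0   1  
>  q0   q1  q1 
   q1   q2  q2 
   q2   q3  q3 
   q3   q4  q4 
   q4   q5  q5 
 * q5   q6  q6 
 * q6   q6  q6 
(> = start, * = accepting)

start=q0 accept=q5,q6 q0-0->q1 q0-1->q1 q1-0->q2 q1-1->q2 q2-0->q3 q2-1->q3 q3-0->q4 q3-1->q4 q4-0->q5 q4-1->q5 q5-0->q6 q5-1->q6 q6-0->q6 q6-1->q6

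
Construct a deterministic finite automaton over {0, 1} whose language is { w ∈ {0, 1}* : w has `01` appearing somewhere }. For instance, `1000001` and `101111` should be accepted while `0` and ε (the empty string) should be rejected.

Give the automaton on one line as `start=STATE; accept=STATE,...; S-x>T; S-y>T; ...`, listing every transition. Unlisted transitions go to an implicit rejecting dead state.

start=s0; accept=s2; s0-0>s1; s0-1>s0; s1-0>s1; s1-1>s2; s2-0>s2; s2-1>s2

States s0..s1 record the length of the longest prefix of `01` that matches the current input suffix. Reaching s2 means `01` has been seen, and we stay there forever. Accept from s2.
A 3-state machine:
        0   1  
>  s0   s1  s0 
   s1   s1  s2 
 * s2   s2  s2 
(> = start, * = accepting)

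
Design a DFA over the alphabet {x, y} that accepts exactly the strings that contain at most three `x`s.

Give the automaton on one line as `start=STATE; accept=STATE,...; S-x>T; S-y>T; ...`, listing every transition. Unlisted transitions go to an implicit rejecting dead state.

Count `x`s, saturating at 4: states S0 through S3 mean 0 through 3 `x`s seen; S4 means more than 3. Each `x` increments (capped at S4); other symbols loop. Accept from {S0, S1, S2, S3}.
5 states suffice.
        x   y  
>* S0   S1  S0 
 * S1   S2  S1 
 * S2   S3  S2 
 * S3   S4  S3 
   S4   S4  S4 
(> = start, * = accepting)

start=S0; accept=S0,S1,S2,S3; S0-x>S1; S0-y>S0; S1-x>S2; S1-y>S1; S2-x>S3; S2-y>S2; S3-x>S4; S3-y>S3; S4-x>S4; S4-y>S4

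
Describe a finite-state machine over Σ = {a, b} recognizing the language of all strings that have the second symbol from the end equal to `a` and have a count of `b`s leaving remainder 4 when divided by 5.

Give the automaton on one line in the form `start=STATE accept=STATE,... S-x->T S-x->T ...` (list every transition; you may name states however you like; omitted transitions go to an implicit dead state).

start=q0 accept=q6,q8 q0-a->q0 q0-b->q1 q1-a->q1 q1-b->q2 q2-a->q2 q2-b->q3 q3-a->q4 q3-b->q5 q4-a->q4 q4-b->q6 q5-a->q7 q5-b->q0 q6-a->q7 q6-b->q0 q7-a->q8 q7-b->q0 q8-a->q8 q8-b->q0

Handle the two conditions separately and then intersect. One (7 states) tracks the last 2 symbols read; the other (5 states) tracks the count of `b`s modulo 5. Each combined state is a pair, one component from each; accept when both components accept. Equivalent product states are then merged.
9 states suffice.
        a   b  
>  q0   q0  q1 
   q1   q1  q2 
   q2   q2  q3 
   q3   q4  q5 
   q4   q4  q6 
   q5   q7  q0 
 * q6   q7  q0 
   q7   q8  q0 
 * q8   q8  q0 
(> = start, * = accepting)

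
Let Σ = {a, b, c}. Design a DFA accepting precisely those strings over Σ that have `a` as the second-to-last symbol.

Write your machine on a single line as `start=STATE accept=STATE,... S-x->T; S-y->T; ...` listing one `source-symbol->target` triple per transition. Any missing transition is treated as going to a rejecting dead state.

Because acceptance depends on a position counted from the end, the machine has to buffer the most recent 2 symbols. Make each state the string of the last up-to-2 symbols read; on input `x` shift the window left and append `x`. Accept when the buffered window has length 2 and begins with `a`.
With 13 states:
          a    b    c  
>  S0     S1   S2   S3 
   S1     S4   S5   S6 
   S2     S7   S8   S9 
   S3    S10  S11  S12 
 * S4     S4   S5   S6 
 * S5     S7   S8   S9 
 * S6    S10  S11  S12 
   S7     S4   S5   S6 
   S8     S7   S8   S9 
   S9    S10  S11  S12 
   S10    S4   S5   S6 
   S11    S7   S8   S9 
   S12   S10  S11  S12 
(> = start, * = accepting)

start=S0; accept=S4,S5,S6; S0-a->S1; S0-b->S2; S0-c->S3; S1-a->S4; S1-b->S5; S1-c->S6; S2-a->S7; S2-b->S8; S2-c->S9; S3-a->S10; S3-b->S11; S3-c->S12; S4-a->S4; S4-b->S5; S4-c->S6; S5-a->S7; S5-b->S8; S5-c->S9; S6-a->S10; S6-b->S11; S6-c->S12; S7-a->S4; S7-b->S5; S7-c->S6; S8-a->S7; S8-b->S8; S8-c->S9; S9-a->S10; S9-b->S11; S9-c->S12; S10-a->S4; S10-b->S5; S10-c->S6; S11-a->S7; S11-b->S8; S11-c->S9; S12-a->S10; S12-b->S11; S12-c->S12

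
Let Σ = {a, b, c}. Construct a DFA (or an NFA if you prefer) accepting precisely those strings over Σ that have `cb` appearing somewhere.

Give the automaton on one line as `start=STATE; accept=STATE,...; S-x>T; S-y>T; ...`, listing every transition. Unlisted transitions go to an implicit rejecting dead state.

start=s0; accept=s2; s0-a>s0; s0-b>s0; s0-c>s1; s1-a>s0; s1-b>s2; s1-c>s1; s2-a>s2; s2-b>s2; s2-c>s2

States s0..s1 record the length of the longest prefix of `cb` that matches the current input suffix. Reaching s2 means `cb` has been seen, and we stay there forever. Accept from s2.
        a   b   c  
>  s0   s0  s0  s1 
   s1   s0  s2  s1 
 * s2   s2  s2  s2 
(> = start, * = accepting)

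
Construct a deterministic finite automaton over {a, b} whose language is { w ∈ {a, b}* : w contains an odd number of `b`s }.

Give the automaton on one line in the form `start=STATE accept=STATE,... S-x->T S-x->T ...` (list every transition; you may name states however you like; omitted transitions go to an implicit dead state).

start=S0 accept=S1 S0-a->S0 S0-b->S1 S1-a->S1 S1-b->S0

Keep the running count of `b`s modulo 2: each `b` advances along the cycle S0 → S1 → S0 while other symbols loop. Accept at S1.
A 2-state machine:
        a   b  
>  S0   S0  S1 
 * S1   S1  S0 
(> = start, * = accepting)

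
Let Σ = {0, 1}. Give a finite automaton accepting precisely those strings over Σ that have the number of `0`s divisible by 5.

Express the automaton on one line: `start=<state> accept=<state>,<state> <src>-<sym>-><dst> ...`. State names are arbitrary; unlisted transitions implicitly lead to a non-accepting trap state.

Keep the running count of `0`s modulo 5: each `0` advances along the cycle q0 → q1 → q2 → q3 → q4 → q0 while other symbols loop. Accept at q0.
        0   1  
>* q0   q1  q0 
   q1   q2  q1 
   q2   q3  q2 
   q3   q4  q3 
   q4   q0  q4 
(> = start, * = accepting)

start=q0 accept=q0 q0-0->q1 q0-1->q0 q1-0->q2 q1-1->q1 q2-0->q3 q2-1->q2 q3-0->q4 q3-1->q3 q4-0->q0 q4-1->q4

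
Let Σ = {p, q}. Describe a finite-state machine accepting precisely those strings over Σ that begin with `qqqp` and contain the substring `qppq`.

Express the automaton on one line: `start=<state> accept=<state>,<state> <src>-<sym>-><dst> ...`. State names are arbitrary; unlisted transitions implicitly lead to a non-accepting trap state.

start=s0 accept=s9 s0-p->s1 s0-q->s2 s1-p->s1 s1-q->s1 s2-p->s1 s2-q->s3 s3-p->s1 s3-q->s4 s4-p->s5 s4-q->s1 s5-p->s6 s5-q->s7 s6-p->s8 s6-q->s9 s7-p->s5 s7-q->s7 s8-p->s8 s8-q->s7 s9-p->s9 s9-q->s9

Handle the two conditions separately and then intersect. One (6 states) tracks whether the input so far still matches the prefix `qqqp`; the other (5 states) tracks whether and how much of `qppq` has been seen. Each combined state is a pair, one component from each; accept when both components accept. Equivalent product states are then merged.
With 10 states:
        p   q  
>  s0   s1  s2 
   s1   s1  s1 
   s2   s1  s3 
   s3   s1  s4 
   s4   s5  s1 
   s5   s6  s7 
   s6   s8  s9 
   s7   s5  s7 
   s8   s8  s7 
 * s9   s9  s9 
(> = start, * = accepting)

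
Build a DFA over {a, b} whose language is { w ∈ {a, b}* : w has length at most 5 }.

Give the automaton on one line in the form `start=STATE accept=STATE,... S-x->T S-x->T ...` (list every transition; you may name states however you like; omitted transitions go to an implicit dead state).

We only need to distinguish lengths 0, 1, …, 5, and '>5'. Chain q0 → q1 → q2 → q3 → q4 → q5 → q6 on every symbol, with q6 looping. Accepting states: {q0, q1, q2, q3, q4, q5}.
7 states suffice.
        a   b  
>* q0   q1  q1 
 * q1   q2  q2 
 * q2   q3  q3 
 * q3   q4  q4 
 * q4   q5  q5 
 * q5   q6  q6 
   q6   q6  q6 
(> = start, * = accepting)

start=q0 accept=q0,q1,q2,q3,q4,q5 q0-a->q1 q0-b->q1 q1-a->q2 q1-b->q2 q2-a->q3 q2-b->q3 q3-a->q4 q3-b->q4 q4-a->q5 q4-b->q5 q5-a->q6 q5-b->q6 q6-a->q6 q6-b->q6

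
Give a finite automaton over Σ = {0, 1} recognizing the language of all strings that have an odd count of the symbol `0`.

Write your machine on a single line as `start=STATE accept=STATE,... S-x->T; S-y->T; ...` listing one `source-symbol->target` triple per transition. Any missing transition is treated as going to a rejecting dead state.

The only thing that matters is how many `0`s have appeared, reduced mod 2. Use one state per residue: S0 for 0, …, S1 for 1. Reading `0` moves to the next residue; anything else stays put. S1 is accepting.
2 states suffice.
        0   1  
>  S0   S1  S0 
 * S1   S0  S1 
(> = start, * = accepting)

start=S0; accept=S1; S0-0->S1; S0-1->S0; S1-0->S0; S1-1->S1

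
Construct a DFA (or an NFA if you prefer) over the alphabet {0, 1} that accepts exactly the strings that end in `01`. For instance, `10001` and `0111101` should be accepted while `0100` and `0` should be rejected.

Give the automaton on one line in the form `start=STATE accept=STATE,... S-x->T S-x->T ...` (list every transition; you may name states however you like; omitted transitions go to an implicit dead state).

Let each state record the length of the longest suffix of the input read so far that is also a prefix of `01`. q1 means the last symbol is `0`; q2 means the last 2 symbols are `01`. Accept only at q2, where the string currently ends in `01`.
With 3 states:
        0   1  
>  q0   q1  q0 
   q1   q1  q2 
 * q2   q1  q0 
(> = start, * = accepting)

start=q0 accept=q2 q0-0->q1 q0-1->q0 q1-0->q1 q1-1->q2 q2-0->q1 q2-1->q0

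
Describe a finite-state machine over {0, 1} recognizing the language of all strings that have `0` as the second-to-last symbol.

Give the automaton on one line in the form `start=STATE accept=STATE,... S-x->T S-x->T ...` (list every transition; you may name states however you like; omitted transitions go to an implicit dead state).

start=q0 accept=q3,q4 q0-0->q1 q0-1->q2 q1-0->q3 q1-1->q4 q2-0->q5 q2-1->q6 q3-0->q3 q3-1->q4 q4-0->q5 q4-1->q6 q5-0->q3 q5-1->q4 q6-0->q5 q6-1->q6

Because acceptance depends on a position counted from the end, the machine has to buffer the most recent 2 symbols. Make each state the string of the last up-to-2 symbols read; on input `x` shift the window left and append `x`. Accept when the buffered window has length 2 and begins with `0`.
        0   1  
>  q0   q1  q2 
   q1   q3  q4 
   q2   q5  q6 
 * q3   q3  q4 
 * q4   q5  q6 
   q5   q3  q4 
   q6   q5  q6 
(> = start, * = accepting)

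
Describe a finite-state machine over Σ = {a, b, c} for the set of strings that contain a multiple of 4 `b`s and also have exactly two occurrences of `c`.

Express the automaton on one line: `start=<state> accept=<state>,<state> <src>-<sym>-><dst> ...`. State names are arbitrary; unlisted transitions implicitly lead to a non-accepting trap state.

Build one automaton per condition and run them in lockstep. The first has 4 states tracking the count of `b`s modulo 4; the second has 4 states tracking the count of `c`s, saturating at 3. A product state is a pair (one from each), accepting exactly when both do.
A 16-state machine:
          a    b    c  
>  q0     q0   q1   q2 
   q1     q1   q3   q4 
   q2     q2   q4   q5 
   q3     q3   q6   q7 
   q4     q4   q7   q8 
 * q5     q5   q8   q9 
   q6     q6   q0  q10 
   q7     q7  q10  q11 
   q8     q8  q11  q12 
   q9     q9  q12   q9 
   q10   q10   q2  q13 
   q11   q11  q13  q14 
   q12   q12  q14  q12 
   q13   q13   q5  q15 
   q14   q14  q15  q14 
   q15   q15   q9  q15 
(> = start, * = accepting)

start=q0 accept=q5 q0-a->q0 q0-b->q1 q0-c->q2 q1-a->q1 q1-b->q3 q1-c->q4 q2-a->q2 q2-b->q4 q2-c->q5 q3-a->q3 q3-b->q6 q3-c->q7 q4-a->q4 q4-b->q7 q4-c->q8 q5-a->q5 q5-b->q8 q5-c->q9 q6-a->q6 q6-b->q0 q6-c->q10 q7-a->q7 q7-b->q10 q7-c->q11 q8-a->q8 q8-b->q11 q8-c->q12 q9-a->q9 q9-b->q12 q9-c->q9 q10-a->q10 q10-b->q2 q10-c->q13 q11-a->q11 q11-b->q13 q11-c->q14 q12-a->q12 q12-b->q14 q12-c->q12 q13-a->q13 q13-b->q5 q13-c->q15 q14-a->q14 q14-b->q15 q14-c->q14 q15-a->q15 q15-b->q9 q15-c->q15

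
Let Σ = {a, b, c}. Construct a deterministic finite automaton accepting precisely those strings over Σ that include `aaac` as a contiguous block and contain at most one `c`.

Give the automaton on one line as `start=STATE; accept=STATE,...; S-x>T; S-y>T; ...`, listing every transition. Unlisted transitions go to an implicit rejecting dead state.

start=q0; accept=q5; q0-a>q1; q0-b>q0; q0-c>q2; q1-a>q3; q1-b>q0; q1-c>q2; q2-a>q2; q2-b>q2; q2-c>q2; q3-a>q4; q3-b>q0; q3-c>q2; q4-a>q4; q4-b>q0; q4-c>q5; q5-a>q5; q5-b>q5; q5-c>q2

Run two small machines in parallel and take their product. The first has 5 states tracking whether and how much of `aaac` has been seen; the second has 3 states tracking the count of `c`s, saturating at 2. A product state is a pair (one from each), accepting exactly when both do. Minimizing collapses redundant product states.
A 6-state machine:
        a   b   c  
>  q0   q1  q0  q2 
   q1   q3  q0  q2 
   q2   q2  q2  q2 
   q3   q4  q0  q2 
   q4   q4  q0  q5 
 * q5   q5  q5  q2 
(> = start, * = accepting)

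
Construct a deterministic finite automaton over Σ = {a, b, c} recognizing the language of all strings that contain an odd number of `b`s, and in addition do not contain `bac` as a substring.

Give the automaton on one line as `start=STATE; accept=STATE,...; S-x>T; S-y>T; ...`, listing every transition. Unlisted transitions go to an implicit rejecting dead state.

start=S0; accept=S1,S2,S4; S0-a>S0; S0-b>S1; S0-c>S0; S1-a>S2; S1-b>S3; S1-c>S4; S2-a>S4; S2-b>S3; S2-c>S5; S3-a>S6; S3-b>S1; S3-c>S0; S4-a>S4; S4-b>S3; S4-c>S4; S5-a>S5; S5-b>S5; S5-c>S5; S6-a>S0; S6-b>S1; S6-c>S5

Build one automaton per condition and run them in lockstep. One (2 states) tracks the count of `b`s modulo 2; the other (4 states) tracks partial matches of the forbidden pattern `bac`. Each combined state is a pair, one component from each; accept when both components accept. Equivalent product states are then merged.
        a   b   c  
>  S0   S0  S1  S0 
 * S1   S2  S3  S4 
 * S2   S4  S3  S5 
   S3   S6  S1  S0 
 * S4   S4  S3  S4 
   S5   S5  S5  S5 
   S6   S0  S1  S5 
(> = start, * = accepting)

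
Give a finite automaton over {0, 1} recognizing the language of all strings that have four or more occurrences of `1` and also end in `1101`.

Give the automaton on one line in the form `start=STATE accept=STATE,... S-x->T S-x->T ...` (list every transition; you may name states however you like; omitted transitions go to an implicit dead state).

start=q0 accept=q5 q0-0->q0 q0-1->q1 q1-0->q1 q1-1->q2 q2-0->q1 q2-1->q3 q3-0->q4 q3-1->q3 q4-0->q1 q4-1->q5 q5-0->q1 q5-1->q3

Run two small machines in parallel and take their product. One (6 states) tracks the count of `1`s, saturating at 5; the other (5 states) tracks how much of the suffix `1101` has currently been matched. Each combined state is a pair, one component from each; accept when both components accept. Equivalent product states are then merged.
A 6-state machine:
        0   1  
>  q0   q0  q1 
   q1   q1  q2 
   q2   q1  q3 
   q3   q4  q3 
   q4   q1  q5 
 * q5   q1  q3 
(> = start, * = accepting)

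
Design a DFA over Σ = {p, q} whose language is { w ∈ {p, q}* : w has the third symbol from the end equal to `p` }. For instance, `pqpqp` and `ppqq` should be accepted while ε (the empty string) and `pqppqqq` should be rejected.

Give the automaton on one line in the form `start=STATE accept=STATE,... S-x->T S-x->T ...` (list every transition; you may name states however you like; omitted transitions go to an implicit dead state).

A DFA must remember the last 3 symbols (since which symbol is third-to-last isn't known until the input ends). Use one state per possible window of the last ≤3 symbols; accept from those whose window starts with `p`.
15 states suffice.
          p    q  
>  s0     s1   s2 
   s1     s3   s4 
   s2     s5   s6 
   s3     s7   s8 
   s4     s9  s10 
   s5    s11  s12 
   s6    s13  s14 
 * s7     s7   s8 
 * s8     s9  s10 
 * s9    s11  s12 
 * s10   s13  s14 
   s11    s7   s8 
   s12    s9  s10 
   s13   s11  s12 
   s14   s13  s14 
(> = start, * = accepting)

start=s0 accept=s7,s8,s9,s10 s0-p->s1 s0-q->s2 s1-p->s3 s1-q->s4 s2-p->s5 s2-q->s6 s3-p->s7 s3-q->s8 s4-p->s9 s4-q->s10 s5-p->s11 s5-q->s12 s6-p->s13 s6-q->s14 s7-p->s7 s7-q->s8 s8-p->s9 s8-q->s10 s9-p->s11 s9-q->s12 s10-p->s13 s10-q->s14 s11-p->s7 s11-q->s8 s12-p->s9 s12-q->s10 s13-p->s11 s13-q->s12 s14-p->s13 s14-q->s14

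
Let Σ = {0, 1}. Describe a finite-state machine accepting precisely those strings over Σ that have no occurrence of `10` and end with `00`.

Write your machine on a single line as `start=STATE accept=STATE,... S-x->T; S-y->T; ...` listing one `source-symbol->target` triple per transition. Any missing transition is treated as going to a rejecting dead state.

Build one automaton per condition and run them in lockstep. The first has 3 states tracking partial matches of the forbidden pattern `10`; the second has 3 states tracking how much of the suffix `00` has currently been matched. A product state is a pair (one from each), accepting exactly when both do. Equivalent product states are then merged.
        0   1  
>  q0   q1  q2 
   q1   q3  q2 
   q2   q2  q2 
 * q3   q3  q2 
(> = start, * = accepting)

start=q0; accept=q3; q0-0->q1; q0-1->q2; q1-0->q3; q1-1->q2; q2-0->q2; q2-1->q2; q3-0->q3; q3-1->q2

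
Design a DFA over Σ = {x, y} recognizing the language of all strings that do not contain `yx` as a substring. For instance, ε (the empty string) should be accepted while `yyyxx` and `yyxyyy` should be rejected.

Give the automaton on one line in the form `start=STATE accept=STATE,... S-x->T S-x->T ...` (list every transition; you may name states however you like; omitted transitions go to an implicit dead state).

start=q0 accept=q0,q1 q0-x->q0 q0-y->q1 q1-x->q2 q1-y->q1 q2-x->q2 q2-y->q2

Track partial matches of the forbidden pattern `yx`. State q2 is a dead state reached once `yx` has occurred; every other state accepts. q0 means no part of `yx` is currently matched.
3 states suffice.
        x   y  
>* q0   q0  q1 
 * q1   q2  q1 
   q2   q2  q2 
(> = start, * = accepting)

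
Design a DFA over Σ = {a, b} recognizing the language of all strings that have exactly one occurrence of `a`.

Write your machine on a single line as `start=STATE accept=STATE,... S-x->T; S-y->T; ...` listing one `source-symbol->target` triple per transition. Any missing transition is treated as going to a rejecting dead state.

Only the number of `a`s matters, and only up to 2. Make a chain s0 → s1 → s2 advanced by each `a` (with s2 absorbing); every other symbol self-loops. The accepting set is {s1}.
        a   b  
>  s0   s1  s0 
 * s1   s2  s1 
   s2   s2  s2 
(> = start, * = accepting)

start=s0; accept=s1; s0-a->s1; s0-b->s0; s1-a->s2; s1-b->s1; s2-a->s2; s2-b->s2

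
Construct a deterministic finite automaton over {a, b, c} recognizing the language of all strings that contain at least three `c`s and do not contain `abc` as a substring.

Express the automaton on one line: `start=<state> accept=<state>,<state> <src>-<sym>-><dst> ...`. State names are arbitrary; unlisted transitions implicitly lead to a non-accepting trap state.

Handle the two conditions separately and then intersect. One (5 states) tracks the count of `c`s, saturating at 4; the other (4 states) tracks partial matches of the forbidden pattern `abc`. Each combined state is a pair, one component from each; accept when both components accept.
          a    b    c  
>  S0     S1   S0   S2 
   S1     S1   S3   S2 
   S2     S4   S2   S5 
   S3     S1   S0   S6 
   S4     S4   S7   S5 
   S5     S8   S5   S9 
   S6     S6   S6  S10 
   S7     S4   S2  S10 
   S8     S8  S11   S9 
 * S9    S12   S9  S13 
   S10   S10  S10  S14 
   S11    S8   S5  S14 
 * S12   S12  S15  S13 
 * S13   S16  S13  S13 
   S14   S14  S14  S17 
 * S15   S12   S9  S17 
 * S16   S16  S18  S13 
   S17   S17  S17  S17 
 * S18   S16  S13  S17 
(> = start, * = accepting)

start=S0 accept=S9,S12,S13,S15,S16,S18 S0-a->S1 S0-b->S0 S0-c->S2 S1-a->S1 S1-b->S3 S1-c->S2 S2-a->S4 S2-b->S2 S2-c->S5 S3-a->S1 S3-b->S0 S3-c->S6 S4-a->S4 S4-b->S7 S4-c->S5 S5-a->S8 S5-b->S5 S5-c->S9 S6-a->S6 S6-b->S6 S6-c->S10 S7-a->S4 S7-b->S2 S7-c->S10 S8-a->S8 S8-b->S11 S8-c->S9 S9-a->S12 S9-b->S9 S9-c->S13 S10-a->S10 S10-b->S10 S10-c->S14 S11-a->S8 S11-b->S5 S11-c->S14 S12-a->S12 S12-b->S15 S12-c->S13 S13-a->S16 S13-b->S13 S13-c->S13 S14-a->S14 S14-b->S14 S14-c->S17 S15-a->S12 S15-b->S9 S15-c->S17 S16-a->S16 S16-b->S18 S16-c->S13 S17-a->S17 S17-b->S17 S17-c->S17 S18-a->S16 S18-b->S13 S18-c->S17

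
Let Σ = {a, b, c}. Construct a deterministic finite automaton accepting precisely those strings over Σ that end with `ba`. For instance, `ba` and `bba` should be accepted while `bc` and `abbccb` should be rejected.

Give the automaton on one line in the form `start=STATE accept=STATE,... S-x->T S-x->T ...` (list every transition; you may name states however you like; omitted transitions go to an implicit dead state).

Remember how much of `ba` the current input suffix matches. State q0 means no match yet; q1 means the last symbol is `b`; q2 means the last 2 symbols are `ba`. Only q2 accepts. On a mismatch, fall back to the longest proper suffix that is still a prefix of `ba`.
A 3-state machine:
        a   b   c  
>  q0   q0  q1  q0 
   q1   q2  q1  q0 
 * q2   q0  q1  q0 
(> = start, * = accepting)

start=q0 accept=q2 q0-a->q0 q0-b->q1 q0-c->q0 q1-a->q2 q1-b->q1 q1-c->q0 q2-a->q0 q2-b->q1 q2-c->q0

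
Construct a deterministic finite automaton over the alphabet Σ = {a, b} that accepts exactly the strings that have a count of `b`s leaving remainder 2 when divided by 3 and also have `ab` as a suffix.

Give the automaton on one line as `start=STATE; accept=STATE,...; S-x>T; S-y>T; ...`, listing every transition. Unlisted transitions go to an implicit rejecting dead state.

start=s0; accept=s4; s0-a>s0; s0-b>s1; s1-a>s2; s1-b>s3; s2-a>s2; s2-b>s4; s3-a>s3; s3-b>s0; s4-a>s3; s4-b>s0

Build one automaton per condition and run them in lockstep. The first has 3 states tracking the count of `b`s modulo 3; the second has 3 states tracking how much of the suffix `ab` has currently been matched. A product state is a pair (one from each), accepting exactly when both do. After merging equivalent states the machine shrinks.
        a   b  
>  s0   s0  s1 
   s1   s2  s3 
   s2   s2  s4 
   s3   s3  s0 
 * s4   s3  s0 
(> = start, * = accepting)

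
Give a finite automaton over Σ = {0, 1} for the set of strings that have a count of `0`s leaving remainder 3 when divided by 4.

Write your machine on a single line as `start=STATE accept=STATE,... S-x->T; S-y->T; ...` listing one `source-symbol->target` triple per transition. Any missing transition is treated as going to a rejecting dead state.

start=s0; accept=s3; s0-0->s1; s0-1->s0; s1-0->s2; s1-1->s1; s2-0->s3; s2-1->s2; s3-0->s0; s3-1->s3

Keep the running count of `0`s modulo 4: each `0` advances along the cycle s0 → s1 → s2 → s3 → s0 while other symbols loop. Accept at s3.
A 4-state machine:
        0   1  
>  s0   s1  s0 
   s1   s2  s1 
   s2   s3  s2 
 * s3   s0  s3 
(> = start, * = accepting)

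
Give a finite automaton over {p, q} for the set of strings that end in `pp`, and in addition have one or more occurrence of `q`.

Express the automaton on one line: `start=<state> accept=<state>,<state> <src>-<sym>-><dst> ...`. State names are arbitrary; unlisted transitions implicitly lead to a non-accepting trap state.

Run two small machines in parallel and take their product. The first has 3 states tracking how much of the suffix `pp` has currently been matched; the second has 3 states tracking the count of `q`s, saturating at 2. A product state is a pair (one from each), accepting exactly when both do. Minimizing collapses redundant product states.
A 4-state machine:
        p   q  
>  S0   S0  S1 
   S1   S2  S1 
   S2   S3  S1 
 * S3   S3  S1 
(> = start, * = accepting)

start=S0 accept=S3 S0-p->S0 S0-q->S1 S1-p->S2 S1-q->S1 S2-p->S3 S2-q->S1 S3-p->S3 S3-q->S1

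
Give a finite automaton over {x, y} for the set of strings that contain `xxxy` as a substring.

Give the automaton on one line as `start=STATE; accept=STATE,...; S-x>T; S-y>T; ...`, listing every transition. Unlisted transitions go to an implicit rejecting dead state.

States q0..q3 record the length of the longest prefix of `xxxy` that matches the current input suffix. Reaching q4 means `xxxy` has been seen, and we stay there forever. Accept from q4.
        x   y  
>  q0   q1  q0 
   q1   q2  q0 
   q2   q3  q0 
   q3   q3  q4 
 * q4   q4  q4 
(> = start, * = accepting)

start=q0; accept=q4; q0-x>q1; q0-y>q0; q1-x>q2; q1-y>q0; q2-x>q3; q2-y>q0; q3-x>q3; q3-y>q4; q4-x>q4; q4-y>q4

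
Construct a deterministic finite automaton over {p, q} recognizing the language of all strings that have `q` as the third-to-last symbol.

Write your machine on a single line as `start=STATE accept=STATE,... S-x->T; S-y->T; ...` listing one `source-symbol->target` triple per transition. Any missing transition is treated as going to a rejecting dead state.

start=S0; accept=S11,S12,S13,S14; S0-p->S1; S0-q->S2; S1-p->S3; S1-q->S4; S2-p->S5; S2-q->S6; S3-p->S7; S3-q->S8; S4-p->S9; S4-q->S10; S5-p->S11; S5-q->S12; S6-p->S13; S6-q->S14; S7-p->S7; S7-q->S8; S8-p->S9; S8-q->S10; S9-p->S11; S9-q->S12; S10-p->S13; S10-q->S14; S11-p->S7; S11-q->S8; S12-p->S9; S12-q->S10; S13-p->S11; S13-q->S12; S14-p->S13; S14-q->S14

A DFA must remember the last 3 symbols (since which symbol is third-to-last isn't known until the input ends). Use one state per possible window of the last ≤3 symbols; accept from those whose window starts with `q`.
          p    q  
>  S0     S1   S2 
   S1     S3   S4 
   S2     S5   S6 
   S3     S7   S8 
   S4     S9  S10 
   S5    S11  S12 
   S6    S13  S14 
   S7     S7   S8 
   S8     S9  S10 
   S9    S11  S12 
   S10   S13  S14 
 * S11    S7   S8 
 * S12    S9  S10 
 * S13   S11  S12 
 * S14   S13  S14 
(> = start, * = accepting)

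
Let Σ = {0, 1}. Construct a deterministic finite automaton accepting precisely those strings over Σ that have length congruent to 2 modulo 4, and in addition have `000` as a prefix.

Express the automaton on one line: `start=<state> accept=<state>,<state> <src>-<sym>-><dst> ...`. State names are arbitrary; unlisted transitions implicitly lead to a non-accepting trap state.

Handle the two conditions separately and then intersect. One (4 states) tracks the input length modulo 4; the other (5 states) tracks whether the input so far still matches the prefix `000`. Each combined state is a pair, one component from each; accept when both components accept.
11 states suffice.
       0  1 
>  A   B  C 
   B   D  E 
   C   E  E 
   D   F  G 
   E   G  G 
   F   H  H 
   G   I  I 
   H   J  J 
   I   C  C 
   J   K  K 
 * K   F  F 
(> = start, * = accepting)

start=A accept=K A-0->B A-1->C B-0->D B-1->E C-0->E C-1->E D-0->F D-1->G E-0->G E-1->G F-0->H F-1->H G-0->I G-1->I H-0->J H-1->J I-0->C I-1->C J-0->K J-1->K K-0->F K-1->F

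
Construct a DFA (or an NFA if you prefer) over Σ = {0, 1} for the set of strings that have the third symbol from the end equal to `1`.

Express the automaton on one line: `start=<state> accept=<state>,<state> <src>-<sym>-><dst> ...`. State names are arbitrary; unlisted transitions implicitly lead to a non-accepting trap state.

start=q0 accept=q11,q12,q13,q14 q0-0->q1 q0-1->q2 q1-0->q3 q1-1->q4 q2-0->q5 q2-1->q6 q3-0->q7 q3-1->q8 q4-0->q9 q4-1->q10 q5-0->q11 q5-1->q12 q6-0->q13 q6-1->q14 q7-0->q7 q7-1->q8 q8-0->q9 q8-1->q10 q9-0->q11 q9-1->q12 q10-0->q13 q10-1->q14 q11-0->q7 q11-1->q8 q12-0->q9 q12-1->q10 q13-0->q11 q13-1->q12 q14-0->q13 q14-1->q14

A DFA must remember the last 3 symbols (since which symbol is third-to-last isn't known until the input ends). Use one state per possible window of the last ≤3 symbols; accept from those whose window starts with `1`.
With 15 states:
          0    1  
>  q0     q1   q2 
   q1     q3   q4 
   q2     q5   q6 
   q3     q7   q8 
   q4     q9  q10 
   q5    q11  q12 
   q6    q13  q14 
   q7     q7   q8 
   q8     q9  q10 
   q9    q11  q12 
   q10   q13  q14 
 * q11    q7   q8 
 * q12    q9  q10 
 * q13   q11  q12 
 * q14   q13  q14 
(> = start, * = accepting)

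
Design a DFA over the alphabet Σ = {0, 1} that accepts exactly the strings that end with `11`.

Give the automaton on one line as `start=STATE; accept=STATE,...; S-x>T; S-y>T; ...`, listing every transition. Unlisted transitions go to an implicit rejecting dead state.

start=q0; accept=q2; q0-0>q0; q0-1>q1; q1-0>q0; q1-1>q2; q2-0>q0; q2-1>q2

Let each state record the length of the longest suffix of the input read so far that is also a prefix of `11`. q1 means the last symbol is `1`; q2 means the last 2 symbols are `11`. Accept only at q2, where the string currently ends in `11`.
        0   1  
>  q0   q0  q1 
   q1   q0  q2 
 * q2   q0  q2 
(> = start, * = accepting)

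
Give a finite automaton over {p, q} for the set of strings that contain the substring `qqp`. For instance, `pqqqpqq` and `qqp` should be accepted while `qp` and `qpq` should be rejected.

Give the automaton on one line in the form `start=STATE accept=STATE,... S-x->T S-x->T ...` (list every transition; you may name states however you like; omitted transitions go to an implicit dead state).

start=s0 accept=s3 s0-p->s0 s0-q->s1 s1-p->s0 s1-q->s2 s2-p->s3 s2-q->s2 s3-p->s3 s3-q->s3

States s0..s2 record the length of the longest prefix of `qqp` that matches the current input suffix. Reaching s3 means `qqp` has been seen, and we stay there forever. Accept from s3.
With 4 states:
        p   q  
>  s0   s0  s1 
   s1   s0  s2 
   s2   s3  s2 
 * s3   s3  s3 
(> = start, * = accepting)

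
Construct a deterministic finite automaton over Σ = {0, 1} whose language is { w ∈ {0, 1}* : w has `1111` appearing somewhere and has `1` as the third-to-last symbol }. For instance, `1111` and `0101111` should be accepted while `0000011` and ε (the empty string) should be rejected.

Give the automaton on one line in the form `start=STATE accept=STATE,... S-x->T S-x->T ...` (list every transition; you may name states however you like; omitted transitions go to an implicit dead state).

Handle the two conditions separately and then intersect. One (5 states) tracks whether and how much of `1111` has been seen; the other (15 states) tracks the last 3 symbols read. Each combined state is a pair, one component from each; accept when both components accept. Minimizing collapses redundant product states.
12 states suffice.
          0    1  
>  q0     q0   q1 
   q1     q0   q2 
   q2     q0   q3 
   q3     q0   q4 
 * q4     q5   q4 
 * q5     q6   q7 
 * q6     q8   q9 
 * q7    q10  q11 
   q8     q8   q9 
   q9    q10  q11 
   q10    q6   q7 
   q11    q5   q4 
(> = start, * = accepting)

start=q0 accept=q4,q5,q6,q7 q0-0->q0 q0-1->q1 q1-0->q0 q1-1->q2 q2-0->q0 q2-1->q3 q3-0->q0 q3-1->q4 q4-0->q5 q4-1->q4 q5-0->q6 q5-1->q7 q6-0->q8 q6-1->q9 q7-0->q10 q7-1->q11 q8-0->q8 q8-1->q9 q9-0->q10 q9-1->q11 q10-0->q6 q10-1->q7 q11-0->q5 q11-1->q4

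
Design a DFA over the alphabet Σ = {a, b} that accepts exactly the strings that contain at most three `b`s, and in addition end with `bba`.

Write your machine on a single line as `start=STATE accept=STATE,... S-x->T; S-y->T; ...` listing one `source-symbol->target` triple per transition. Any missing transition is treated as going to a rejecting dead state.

Run two small machines in parallel and take their product. One (5 states) tracks the count of `b`s, saturating at 4; the other (4 states) tracks how much of the suffix `bba` has currently been matched. Each combined state is a pair, one component from each; accept when both components accept. Equivalent product states are then merged.
With 8 states:
        a   b  
>  s0   s0  s1 
   s1   s2  s3 
   s2   s2  s4 
   s3   s5  s6 
   s4   s7  s6 
 * s5   s7  s7 
   s6   s5  s7 
   s7   s7  s7 
(> = start, * = accepting)

start=s0; accept=s5; s0-a->s0; s0-b->s1; s1-a->s2; s1-b->s3; s2-a->s2; s2-b->s4; s3-a->s5; s3-b->s6; s4-a->s7; s4-b->s6; s5-a->s7; s5-b->s7; s6-a->s5; s6-b->s7; s7-a->s7; s7-b->s7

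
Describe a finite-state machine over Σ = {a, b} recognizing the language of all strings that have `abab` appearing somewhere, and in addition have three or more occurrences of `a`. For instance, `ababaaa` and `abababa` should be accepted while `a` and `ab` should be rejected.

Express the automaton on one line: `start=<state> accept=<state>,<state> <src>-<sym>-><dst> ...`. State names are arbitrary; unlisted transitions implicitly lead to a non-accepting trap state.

Handle the two conditions separately and then intersect. The first has 5 states tracking whether and how much of `abab` has been seen; the second has 5 states tracking the count of `a`s, saturating at 4. A product state is a pair (one from each), accepting exactly when both do.
          a    b  
>  s0     s1   s0 
   s1     s2   s3 
   s2     s4   s5 
   s3     s6   s7 
   s4     s8   s9 
   s5    s10  s11 
   s6     s4  s12 
   s7     s2   s7 
   s8     s8  s13 
   s9    s14  s15 
   s10    s8  s16 
   s11    s4  s11 
   s12   s16  s12 
   s13   s14  s17 
   s14    s8  s18 
   s15    s8  s15 
 * s16   s18  s16 
   s17    s8  s17 
 * s18   s18  s18 
(> = start, * = accepting)

start=s0 accept=s16,s18 s0-a->s1 s0-b->s0 s1-a->s2 s1-b->s3 s2-a->s4 s2-b->s5 s3-a->s6 s3-b->s7 s4-a->s8 s4-b->s9 s5-a->s10 s5-b->s11 s6-a->s4 s6-b->s12 s7-a->s2 s7-b->s7 s8-a->s8 s8-b->s13 s9-a->s14 s9-b->s15 s10-a->s8 s10-b->s16 s11-a->s4 s11-b->s11 s12-a->s16 s12-b->s12 s13-a->s14 s13-b->s17 s14-a->s8 s14-b->s18 s15-a->s8 s15-b->s15 s16-a->s18 s16-b->s16 s17-a->s8 s17-b->s17 s18-a->s18 s18-b->s18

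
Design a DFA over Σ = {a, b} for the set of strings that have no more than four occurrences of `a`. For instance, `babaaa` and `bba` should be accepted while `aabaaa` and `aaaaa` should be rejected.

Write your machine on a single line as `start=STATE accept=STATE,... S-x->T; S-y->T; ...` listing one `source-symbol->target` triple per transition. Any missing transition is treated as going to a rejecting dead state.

start=q0; accept=q0,q1,q2,q3,q4; q0-a->q1; q0-b->q0; q1-a->q2; q1-b->q1; q2-a->q3; q2-b->q2; q3-a->q4; q3-b->q3; q4-a->q5; q4-b->q4; q5-a->q5; q5-b->q5

Only the number of `a`s matters, and only up to 5. Make a chain q0 → q1 → q2 → q3 → q4 → q5 advanced by each `a` (with q5 absorbing); every other symbol self-loops. The accepting set is {q0, q1, q2, q3, q4}.
A 6-state machine:
        a   b  
>* q0   q1  q0 
 * q1   q2  q1 
 * q2   q3  q2 
 * q3   q4  q3 
 * q4   q5  q4 
   q5   q5  q5 
(> = start, * = accepting)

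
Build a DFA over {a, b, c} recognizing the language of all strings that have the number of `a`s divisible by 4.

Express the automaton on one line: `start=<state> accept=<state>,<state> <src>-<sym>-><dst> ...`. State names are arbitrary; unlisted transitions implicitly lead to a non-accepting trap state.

The only thing that matters is how many `a`s have appeared, reduced mod 4. Use one state per residue: q0 for 0, …, q3 for 3. Reading `a` moves to the next residue; anything else stays put. q0 is accepting.
        a   b   c  
>* q0   q1  q0  q0 
   q1   q2  q1  q1 
   q2   q3  q2  q2 
   q3   q0  q3  q3 
(> = start, * = accepting)

start=q0 accept=q0 q0-a->q1 q0-b->q0 q0-c->q0 q1-a->q2 q1-b->q1 q1-c->q1 q2-a->q3 q2-b->q2 q2-c->q2 q3-a->q0 q3-b->q3 q3-c->q3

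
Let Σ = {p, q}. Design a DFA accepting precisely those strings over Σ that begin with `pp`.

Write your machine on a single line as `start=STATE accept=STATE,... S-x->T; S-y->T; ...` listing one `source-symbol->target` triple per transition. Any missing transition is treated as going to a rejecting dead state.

start=S0; accept=S2; S0-p->S1; S0-q->S3; S1-p->S2; S1-q->S3; S2-p->S2; S2-q->S2; S3-p->S3; S3-q->S3

Walk along `pp` while the input agrees: from S0 take `p` to S1, and so on. Any deviation drops to the rejecting sink S3. Once S2 is reached the prefix is confirmed and every continuation is accepted.
        p   q  
>  S0   S1  S3 
   S1   S2  S3 
 * S2   S2  S2 
   S3   S3  S3 
(> = start, * = accepting)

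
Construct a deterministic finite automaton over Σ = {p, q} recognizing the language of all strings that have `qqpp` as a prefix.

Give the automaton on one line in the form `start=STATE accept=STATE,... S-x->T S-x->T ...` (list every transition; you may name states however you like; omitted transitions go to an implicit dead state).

start=s0 accept=s4 s0-p->s5 s0-q->s1 s1-p->s5 s1-q->s2 s2-p->s3 s2-q->s5 s3-p->s4 s3-q->s5 s4-p->s4 s4-q->s4 s5-p->s5 s5-q->s5

Walk along `qqpp` while the input agrees: from s0 take `q` to s1, and so on. Any deviation drops to the rejecting sink s5. Once s4 is reached the prefix is confirmed and every continuation is accepted.
        p   q  
>  s0   s5  s1 
   s1   s5  s2 
   s2   s3  s5 
   s3   s4  s5 
 * s4   s4  s4 
   s5   s5  s5 
(> = start, * = accepting)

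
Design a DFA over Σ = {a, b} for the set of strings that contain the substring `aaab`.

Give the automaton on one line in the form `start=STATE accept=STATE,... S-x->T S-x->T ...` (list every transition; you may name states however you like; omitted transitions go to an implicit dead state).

start=q0 accept=q4 q0-a->q1 q0-b->q0 q1-a->q2 q1-b->q0 q2-a->q3 q2-b->q0 q3-a->q3 q3-b->q4 q4-a->q4 q4-b->q4

States q0..q3 record the length of the longest prefix of `aaab` that matches the current input suffix. Reaching q4 means `aaab` has been seen, and we stay there forever. Accept from q4.
A 5-state machine:
        a   b  
>  q0   q1  q0 
   q1   q2  q0 
   q2   q3  q0 
   q3   q3  q4 
 * q4   q4  q4 
(> = start, * = accepting)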